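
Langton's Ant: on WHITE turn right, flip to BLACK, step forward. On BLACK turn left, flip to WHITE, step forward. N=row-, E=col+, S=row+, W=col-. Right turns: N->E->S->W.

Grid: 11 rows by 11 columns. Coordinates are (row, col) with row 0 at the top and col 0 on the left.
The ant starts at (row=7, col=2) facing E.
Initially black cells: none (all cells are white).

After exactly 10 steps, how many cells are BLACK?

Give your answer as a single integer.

Answer: 6

Derivation:
Step 1: on WHITE (7,2): turn R to S, flip to black, move to (8,2). |black|=1
Step 2: on WHITE (8,2): turn R to W, flip to black, move to (8,1). |black|=2
Step 3: on WHITE (8,1): turn R to N, flip to black, move to (7,1). |black|=3
Step 4: on WHITE (7,1): turn R to E, flip to black, move to (7,2). |black|=4
Step 5: on BLACK (7,2): turn L to N, flip to white, move to (6,2). |black|=3
Step 6: on WHITE (6,2): turn R to E, flip to black, move to (6,3). |black|=4
Step 7: on WHITE (6,3): turn R to S, flip to black, move to (7,3). |black|=5
Step 8: on WHITE (7,3): turn R to W, flip to black, move to (7,2). |black|=6
Step 9: on WHITE (7,2): turn R to N, flip to black, move to (6,2). |black|=7
Step 10: on BLACK (6,2): turn L to W, flip to white, move to (6,1). |black|=6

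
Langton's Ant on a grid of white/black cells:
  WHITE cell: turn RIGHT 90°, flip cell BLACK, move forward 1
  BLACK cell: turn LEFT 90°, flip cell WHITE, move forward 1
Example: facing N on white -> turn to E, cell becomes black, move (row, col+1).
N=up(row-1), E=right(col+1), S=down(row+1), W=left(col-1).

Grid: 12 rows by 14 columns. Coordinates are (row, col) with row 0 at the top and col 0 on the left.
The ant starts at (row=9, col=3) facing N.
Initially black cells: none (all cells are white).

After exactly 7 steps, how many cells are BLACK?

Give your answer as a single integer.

Answer: 5

Derivation:
Step 1: on WHITE (9,3): turn R to E, flip to black, move to (9,4). |black|=1
Step 2: on WHITE (9,4): turn R to S, flip to black, move to (10,4). |black|=2
Step 3: on WHITE (10,4): turn R to W, flip to black, move to (10,3). |black|=3
Step 4: on WHITE (10,3): turn R to N, flip to black, move to (9,3). |black|=4
Step 5: on BLACK (9,3): turn L to W, flip to white, move to (9,2). |black|=3
Step 6: on WHITE (9,2): turn R to N, flip to black, move to (8,2). |black|=4
Step 7: on WHITE (8,2): turn R to E, flip to black, move to (8,3). |black|=5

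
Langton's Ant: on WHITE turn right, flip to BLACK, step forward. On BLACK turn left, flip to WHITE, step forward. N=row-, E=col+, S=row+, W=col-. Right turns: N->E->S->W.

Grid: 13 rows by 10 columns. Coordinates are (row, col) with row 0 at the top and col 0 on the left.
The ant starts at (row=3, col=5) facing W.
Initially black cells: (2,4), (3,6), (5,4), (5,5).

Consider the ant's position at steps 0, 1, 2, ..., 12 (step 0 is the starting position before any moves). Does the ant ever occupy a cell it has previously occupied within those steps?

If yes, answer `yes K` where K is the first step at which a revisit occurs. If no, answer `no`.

Answer: yes 7

Derivation:
Step 1: on WHITE (3,5): turn R to N, flip to black, move to (2,5). |black|=5 — new cell
Step 2: on WHITE (2,5): turn R to E, flip to black, move to (2,6). |black|=6 — new cell
Step 3: on WHITE (2,6): turn R to S, flip to black, move to (3,6). |black|=7 — new cell
Step 4: on BLACK (3,6): turn L to E, flip to white, move to (3,7). |black|=6 — new cell
Step 5: on WHITE (3,7): turn R to S, flip to black, move to (4,7). |black|=7 — new cell
Step 6: on WHITE (4,7): turn R to W, flip to black, move to (4,6). |black|=8 — new cell
Step 7: on WHITE (4,6): turn R to N, flip to black, move to (3,6). |black|=9 — REVISIT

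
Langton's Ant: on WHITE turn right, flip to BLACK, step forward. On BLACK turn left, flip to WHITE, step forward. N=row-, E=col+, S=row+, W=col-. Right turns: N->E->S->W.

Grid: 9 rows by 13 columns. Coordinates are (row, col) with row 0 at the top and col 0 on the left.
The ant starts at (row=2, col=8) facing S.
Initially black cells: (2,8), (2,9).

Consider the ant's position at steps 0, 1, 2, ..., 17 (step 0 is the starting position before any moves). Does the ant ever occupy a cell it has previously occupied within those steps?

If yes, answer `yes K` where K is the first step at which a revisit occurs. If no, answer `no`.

Answer: yes 5

Derivation:
Step 1: on BLACK (2,8): turn L to E, flip to white, move to (2,9). |black|=1 — new cell
Step 2: on BLACK (2,9): turn L to N, flip to white, move to (1,9). |black|=0 — new cell
Step 3: on WHITE (1,9): turn R to E, flip to black, move to (1,10). |black|=1 — new cell
Step 4: on WHITE (1,10): turn R to S, flip to black, move to (2,10). |black|=2 — new cell
Step 5: on WHITE (2,10): turn R to W, flip to black, move to (2,9). |black|=3 — REVISIT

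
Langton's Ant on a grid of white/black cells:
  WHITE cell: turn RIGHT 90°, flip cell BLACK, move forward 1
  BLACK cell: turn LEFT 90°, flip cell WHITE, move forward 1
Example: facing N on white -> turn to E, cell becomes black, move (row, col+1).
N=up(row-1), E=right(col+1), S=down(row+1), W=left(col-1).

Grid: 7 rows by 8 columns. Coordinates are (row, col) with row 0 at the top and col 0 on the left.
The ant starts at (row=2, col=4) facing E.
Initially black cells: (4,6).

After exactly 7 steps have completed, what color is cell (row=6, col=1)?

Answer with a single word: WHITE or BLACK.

Step 1: on WHITE (2,4): turn R to S, flip to black, move to (3,4). |black|=2
Step 2: on WHITE (3,4): turn R to W, flip to black, move to (3,3). |black|=3
Step 3: on WHITE (3,3): turn R to N, flip to black, move to (2,3). |black|=4
Step 4: on WHITE (2,3): turn R to E, flip to black, move to (2,4). |black|=5
Step 5: on BLACK (2,4): turn L to N, flip to white, move to (1,4). |black|=4
Step 6: on WHITE (1,4): turn R to E, flip to black, move to (1,5). |black|=5
Step 7: on WHITE (1,5): turn R to S, flip to black, move to (2,5). |black|=6

Answer: WHITE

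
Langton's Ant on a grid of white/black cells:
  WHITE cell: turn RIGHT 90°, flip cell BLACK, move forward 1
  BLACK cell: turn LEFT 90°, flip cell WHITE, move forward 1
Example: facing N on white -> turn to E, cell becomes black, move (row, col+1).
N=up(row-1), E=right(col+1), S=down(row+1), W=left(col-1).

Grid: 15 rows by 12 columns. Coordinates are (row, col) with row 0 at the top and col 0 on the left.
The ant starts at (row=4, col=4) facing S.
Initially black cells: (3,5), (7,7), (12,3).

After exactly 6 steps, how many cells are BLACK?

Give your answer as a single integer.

Answer: 7

Derivation:
Step 1: on WHITE (4,4): turn R to W, flip to black, move to (4,3). |black|=4
Step 2: on WHITE (4,3): turn R to N, flip to black, move to (3,3). |black|=5
Step 3: on WHITE (3,3): turn R to E, flip to black, move to (3,4). |black|=6
Step 4: on WHITE (3,4): turn R to S, flip to black, move to (4,4). |black|=7
Step 5: on BLACK (4,4): turn L to E, flip to white, move to (4,5). |black|=6
Step 6: on WHITE (4,5): turn R to S, flip to black, move to (5,5). |black|=7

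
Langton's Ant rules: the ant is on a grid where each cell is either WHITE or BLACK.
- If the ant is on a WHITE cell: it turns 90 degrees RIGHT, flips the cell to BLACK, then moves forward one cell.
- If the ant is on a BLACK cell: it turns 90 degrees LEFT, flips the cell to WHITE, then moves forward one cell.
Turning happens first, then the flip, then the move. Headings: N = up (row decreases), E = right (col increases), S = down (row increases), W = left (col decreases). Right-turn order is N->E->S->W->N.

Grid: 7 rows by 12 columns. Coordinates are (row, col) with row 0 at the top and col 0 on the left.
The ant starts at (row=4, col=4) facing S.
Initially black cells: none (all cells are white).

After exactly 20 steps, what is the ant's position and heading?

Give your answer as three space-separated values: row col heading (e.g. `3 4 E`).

Step 1: on WHITE (4,4): turn R to W, flip to black, move to (4,3). |black|=1
Step 2: on WHITE (4,3): turn R to N, flip to black, move to (3,3). |black|=2
Step 3: on WHITE (3,3): turn R to E, flip to black, move to (3,4). |black|=3
Step 4: on WHITE (3,4): turn R to S, flip to black, move to (4,4). |black|=4
Step 5: on BLACK (4,4): turn L to E, flip to white, move to (4,5). |black|=3
Step 6: on WHITE (4,5): turn R to S, flip to black, move to (5,5). |black|=4
Step 7: on WHITE (5,5): turn R to W, flip to black, move to (5,4). |black|=5
Step 8: on WHITE (5,4): turn R to N, flip to black, move to (4,4). |black|=6
Step 9: on WHITE (4,4): turn R to E, flip to black, move to (4,5). |black|=7
Step 10: on BLACK (4,5): turn L to N, flip to white, move to (3,5). |black|=6
Step 11: on WHITE (3,5): turn R to E, flip to black, move to (3,6). |black|=7
Step 12: on WHITE (3,6): turn R to S, flip to black, move to (4,6). |black|=8
Step 13: on WHITE (4,6): turn R to W, flip to black, move to (4,5). |black|=9
Step 14: on WHITE (4,5): turn R to N, flip to black, move to (3,5). |black|=10
Step 15: on BLACK (3,5): turn L to W, flip to white, move to (3,4). |black|=9
Step 16: on BLACK (3,4): turn L to S, flip to white, move to (4,4). |black|=8
Step 17: on BLACK (4,4): turn L to E, flip to white, move to (4,5). |black|=7
Step 18: on BLACK (4,5): turn L to N, flip to white, move to (3,5). |black|=6
Step 19: on WHITE (3,5): turn R to E, flip to black, move to (3,6). |black|=7
Step 20: on BLACK (3,6): turn L to N, flip to white, move to (2,6). |black|=6

Answer: 2 6 N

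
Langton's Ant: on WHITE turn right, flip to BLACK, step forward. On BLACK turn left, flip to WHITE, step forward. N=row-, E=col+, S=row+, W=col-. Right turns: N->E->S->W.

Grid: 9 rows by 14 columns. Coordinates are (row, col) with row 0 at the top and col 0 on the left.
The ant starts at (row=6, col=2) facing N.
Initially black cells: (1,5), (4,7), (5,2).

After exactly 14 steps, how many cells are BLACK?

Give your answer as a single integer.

Answer: 11

Derivation:
Step 1: on WHITE (6,2): turn R to E, flip to black, move to (6,3). |black|=4
Step 2: on WHITE (6,3): turn R to S, flip to black, move to (7,3). |black|=5
Step 3: on WHITE (7,3): turn R to W, flip to black, move to (7,2). |black|=6
Step 4: on WHITE (7,2): turn R to N, flip to black, move to (6,2). |black|=7
Step 5: on BLACK (6,2): turn L to W, flip to white, move to (6,1). |black|=6
Step 6: on WHITE (6,1): turn R to N, flip to black, move to (5,1). |black|=7
Step 7: on WHITE (5,1): turn R to E, flip to black, move to (5,2). |black|=8
Step 8: on BLACK (5,2): turn L to N, flip to white, move to (4,2). |black|=7
Step 9: on WHITE (4,2): turn R to E, flip to black, move to (4,3). |black|=8
Step 10: on WHITE (4,3): turn R to S, flip to black, move to (5,3). |black|=9
Step 11: on WHITE (5,3): turn R to W, flip to black, move to (5,2). |black|=10
Step 12: on WHITE (5,2): turn R to N, flip to black, move to (4,2). |black|=11
Step 13: on BLACK (4,2): turn L to W, flip to white, move to (4,1). |black|=10
Step 14: on WHITE (4,1): turn R to N, flip to black, move to (3,1). |black|=11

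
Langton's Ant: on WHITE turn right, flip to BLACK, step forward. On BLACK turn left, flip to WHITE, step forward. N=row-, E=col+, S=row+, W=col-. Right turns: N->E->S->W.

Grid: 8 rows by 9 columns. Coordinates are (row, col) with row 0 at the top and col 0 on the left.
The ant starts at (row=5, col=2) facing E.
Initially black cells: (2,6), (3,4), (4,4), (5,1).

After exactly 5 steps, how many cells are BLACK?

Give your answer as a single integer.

Answer: 7

Derivation:
Step 1: on WHITE (5,2): turn R to S, flip to black, move to (6,2). |black|=5
Step 2: on WHITE (6,2): turn R to W, flip to black, move to (6,1). |black|=6
Step 3: on WHITE (6,1): turn R to N, flip to black, move to (5,1). |black|=7
Step 4: on BLACK (5,1): turn L to W, flip to white, move to (5,0). |black|=6
Step 5: on WHITE (5,0): turn R to N, flip to black, move to (4,0). |black|=7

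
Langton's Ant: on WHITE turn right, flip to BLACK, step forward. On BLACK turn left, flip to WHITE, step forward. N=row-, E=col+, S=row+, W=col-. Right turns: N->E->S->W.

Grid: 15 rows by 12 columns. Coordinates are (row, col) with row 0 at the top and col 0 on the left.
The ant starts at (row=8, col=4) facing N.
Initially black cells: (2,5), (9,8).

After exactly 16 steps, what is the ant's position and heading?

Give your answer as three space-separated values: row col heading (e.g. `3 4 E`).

Step 1: on WHITE (8,4): turn R to E, flip to black, move to (8,5). |black|=3
Step 2: on WHITE (8,5): turn R to S, flip to black, move to (9,5). |black|=4
Step 3: on WHITE (9,5): turn R to W, flip to black, move to (9,4). |black|=5
Step 4: on WHITE (9,4): turn R to N, flip to black, move to (8,4). |black|=6
Step 5: on BLACK (8,4): turn L to W, flip to white, move to (8,3). |black|=5
Step 6: on WHITE (8,3): turn R to N, flip to black, move to (7,3). |black|=6
Step 7: on WHITE (7,3): turn R to E, flip to black, move to (7,4). |black|=7
Step 8: on WHITE (7,4): turn R to S, flip to black, move to (8,4). |black|=8
Step 9: on WHITE (8,4): turn R to W, flip to black, move to (8,3). |black|=9
Step 10: on BLACK (8,3): turn L to S, flip to white, move to (9,3). |black|=8
Step 11: on WHITE (9,3): turn R to W, flip to black, move to (9,2). |black|=9
Step 12: on WHITE (9,2): turn R to N, flip to black, move to (8,2). |black|=10
Step 13: on WHITE (8,2): turn R to E, flip to black, move to (8,3). |black|=11
Step 14: on WHITE (8,3): turn R to S, flip to black, move to (9,3). |black|=12
Step 15: on BLACK (9,3): turn L to E, flip to white, move to (9,4). |black|=11
Step 16: on BLACK (9,4): turn L to N, flip to white, move to (8,4). |black|=10

Answer: 8 4 N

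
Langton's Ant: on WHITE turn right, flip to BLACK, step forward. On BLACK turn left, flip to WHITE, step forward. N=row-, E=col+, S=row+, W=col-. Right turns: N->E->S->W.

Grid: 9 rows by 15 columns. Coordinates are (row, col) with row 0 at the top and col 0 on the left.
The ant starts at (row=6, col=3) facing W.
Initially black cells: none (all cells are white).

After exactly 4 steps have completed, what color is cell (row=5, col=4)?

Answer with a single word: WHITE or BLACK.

Step 1: on WHITE (6,3): turn R to N, flip to black, move to (5,3). |black|=1
Step 2: on WHITE (5,3): turn R to E, flip to black, move to (5,4). |black|=2
Step 3: on WHITE (5,4): turn R to S, flip to black, move to (6,4). |black|=3
Step 4: on WHITE (6,4): turn R to W, flip to black, move to (6,3). |black|=4

Answer: BLACK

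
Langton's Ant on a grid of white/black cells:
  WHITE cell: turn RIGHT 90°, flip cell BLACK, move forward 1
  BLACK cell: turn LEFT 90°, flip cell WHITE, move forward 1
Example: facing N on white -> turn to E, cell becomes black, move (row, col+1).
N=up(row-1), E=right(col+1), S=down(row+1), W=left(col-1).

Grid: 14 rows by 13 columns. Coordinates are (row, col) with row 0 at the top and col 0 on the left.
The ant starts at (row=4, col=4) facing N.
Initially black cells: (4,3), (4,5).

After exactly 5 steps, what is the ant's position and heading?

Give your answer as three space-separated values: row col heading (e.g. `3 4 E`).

Answer: 4 5 W

Derivation:
Step 1: on WHITE (4,4): turn R to E, flip to black, move to (4,5). |black|=3
Step 2: on BLACK (4,5): turn L to N, flip to white, move to (3,5). |black|=2
Step 3: on WHITE (3,5): turn R to E, flip to black, move to (3,6). |black|=3
Step 4: on WHITE (3,6): turn R to S, flip to black, move to (4,6). |black|=4
Step 5: on WHITE (4,6): turn R to W, flip to black, move to (4,5). |black|=5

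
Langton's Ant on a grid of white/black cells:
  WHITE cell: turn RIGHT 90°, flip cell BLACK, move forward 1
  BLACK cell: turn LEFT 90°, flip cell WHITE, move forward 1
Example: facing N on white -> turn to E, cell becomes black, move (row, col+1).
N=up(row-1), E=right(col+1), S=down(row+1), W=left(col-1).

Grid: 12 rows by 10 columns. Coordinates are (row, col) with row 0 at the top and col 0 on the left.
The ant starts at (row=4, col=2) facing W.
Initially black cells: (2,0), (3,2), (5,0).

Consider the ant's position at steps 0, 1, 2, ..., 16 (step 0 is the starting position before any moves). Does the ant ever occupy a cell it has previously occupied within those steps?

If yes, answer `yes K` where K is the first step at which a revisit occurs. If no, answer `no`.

Step 1: on WHITE (4,2): turn R to N, flip to black, move to (3,2). |black|=4 — new cell
Step 2: on BLACK (3,2): turn L to W, flip to white, move to (3,1). |black|=3 — new cell
Step 3: on WHITE (3,1): turn R to N, flip to black, move to (2,1). |black|=4 — new cell
Step 4: on WHITE (2,1): turn R to E, flip to black, move to (2,2). |black|=5 — new cell
Step 5: on WHITE (2,2): turn R to S, flip to black, move to (3,2). |black|=6 — REVISIT

Answer: yes 5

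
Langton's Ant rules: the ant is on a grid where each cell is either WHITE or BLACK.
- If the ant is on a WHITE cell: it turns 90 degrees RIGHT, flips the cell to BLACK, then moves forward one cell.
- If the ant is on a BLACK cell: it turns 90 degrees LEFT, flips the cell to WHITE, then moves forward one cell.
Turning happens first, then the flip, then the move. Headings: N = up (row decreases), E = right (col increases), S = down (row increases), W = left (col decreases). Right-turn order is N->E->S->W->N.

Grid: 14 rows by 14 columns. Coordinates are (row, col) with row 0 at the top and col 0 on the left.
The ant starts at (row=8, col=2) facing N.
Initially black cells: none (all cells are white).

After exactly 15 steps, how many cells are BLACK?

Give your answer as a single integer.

Step 1: on WHITE (8,2): turn R to E, flip to black, move to (8,3). |black|=1
Step 2: on WHITE (8,3): turn R to S, flip to black, move to (9,3). |black|=2
Step 3: on WHITE (9,3): turn R to W, flip to black, move to (9,2). |black|=3
Step 4: on WHITE (9,2): turn R to N, flip to black, move to (8,2). |black|=4
Step 5: on BLACK (8,2): turn L to W, flip to white, move to (8,1). |black|=3
Step 6: on WHITE (8,1): turn R to N, flip to black, move to (7,1). |black|=4
Step 7: on WHITE (7,1): turn R to E, flip to black, move to (7,2). |black|=5
Step 8: on WHITE (7,2): turn R to S, flip to black, move to (8,2). |black|=6
Step 9: on WHITE (8,2): turn R to W, flip to black, move to (8,1). |black|=7
Step 10: on BLACK (8,1): turn L to S, flip to white, move to (9,1). |black|=6
Step 11: on WHITE (9,1): turn R to W, flip to black, move to (9,0). |black|=7
Step 12: on WHITE (9,0): turn R to N, flip to black, move to (8,0). |black|=8
Step 13: on WHITE (8,0): turn R to E, flip to black, move to (8,1). |black|=9
Step 14: on WHITE (8,1): turn R to S, flip to black, move to (9,1). |black|=10
Step 15: on BLACK (9,1): turn L to E, flip to white, move to (9,2). |black|=9

Answer: 9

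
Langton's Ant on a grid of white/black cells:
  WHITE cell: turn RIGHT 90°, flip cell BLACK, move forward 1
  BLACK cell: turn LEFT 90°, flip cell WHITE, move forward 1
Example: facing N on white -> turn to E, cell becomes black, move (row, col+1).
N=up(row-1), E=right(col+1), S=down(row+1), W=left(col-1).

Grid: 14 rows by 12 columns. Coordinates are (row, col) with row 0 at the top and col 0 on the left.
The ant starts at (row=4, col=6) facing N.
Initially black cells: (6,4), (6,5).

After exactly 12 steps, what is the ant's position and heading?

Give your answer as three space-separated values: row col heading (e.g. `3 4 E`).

Step 1: on WHITE (4,6): turn R to E, flip to black, move to (4,7). |black|=3
Step 2: on WHITE (4,7): turn R to S, flip to black, move to (5,7). |black|=4
Step 3: on WHITE (5,7): turn R to W, flip to black, move to (5,6). |black|=5
Step 4: on WHITE (5,6): turn R to N, flip to black, move to (4,6). |black|=6
Step 5: on BLACK (4,6): turn L to W, flip to white, move to (4,5). |black|=5
Step 6: on WHITE (4,5): turn R to N, flip to black, move to (3,5). |black|=6
Step 7: on WHITE (3,5): turn R to E, flip to black, move to (3,6). |black|=7
Step 8: on WHITE (3,6): turn R to S, flip to black, move to (4,6). |black|=8
Step 9: on WHITE (4,6): turn R to W, flip to black, move to (4,5). |black|=9
Step 10: on BLACK (4,5): turn L to S, flip to white, move to (5,5). |black|=8
Step 11: on WHITE (5,5): turn R to W, flip to black, move to (5,4). |black|=9
Step 12: on WHITE (5,4): turn R to N, flip to black, move to (4,4). |black|=10

Answer: 4 4 N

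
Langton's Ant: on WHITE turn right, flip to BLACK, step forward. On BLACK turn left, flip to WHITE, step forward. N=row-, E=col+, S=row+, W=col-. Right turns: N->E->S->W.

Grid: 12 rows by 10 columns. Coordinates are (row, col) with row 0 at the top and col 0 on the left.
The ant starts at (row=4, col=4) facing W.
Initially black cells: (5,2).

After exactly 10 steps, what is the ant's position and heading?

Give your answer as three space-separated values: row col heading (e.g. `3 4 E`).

Answer: 5 5 E

Derivation:
Step 1: on WHITE (4,4): turn R to N, flip to black, move to (3,4). |black|=2
Step 2: on WHITE (3,4): turn R to E, flip to black, move to (3,5). |black|=3
Step 3: on WHITE (3,5): turn R to S, flip to black, move to (4,5). |black|=4
Step 4: on WHITE (4,5): turn R to W, flip to black, move to (4,4). |black|=5
Step 5: on BLACK (4,4): turn L to S, flip to white, move to (5,4). |black|=4
Step 6: on WHITE (5,4): turn R to W, flip to black, move to (5,3). |black|=5
Step 7: on WHITE (5,3): turn R to N, flip to black, move to (4,3). |black|=6
Step 8: on WHITE (4,3): turn R to E, flip to black, move to (4,4). |black|=7
Step 9: on WHITE (4,4): turn R to S, flip to black, move to (5,4). |black|=8
Step 10: on BLACK (5,4): turn L to E, flip to white, move to (5,5). |black|=7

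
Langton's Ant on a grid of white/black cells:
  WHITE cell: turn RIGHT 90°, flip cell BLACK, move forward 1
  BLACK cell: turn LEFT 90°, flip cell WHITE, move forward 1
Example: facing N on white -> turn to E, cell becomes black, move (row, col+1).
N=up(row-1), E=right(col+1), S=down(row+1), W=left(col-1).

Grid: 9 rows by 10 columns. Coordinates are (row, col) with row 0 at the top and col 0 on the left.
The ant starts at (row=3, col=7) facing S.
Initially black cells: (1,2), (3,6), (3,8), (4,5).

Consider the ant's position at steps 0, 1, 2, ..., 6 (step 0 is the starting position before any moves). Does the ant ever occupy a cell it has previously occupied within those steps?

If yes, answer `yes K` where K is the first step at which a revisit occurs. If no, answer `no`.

Step 1: on WHITE (3,7): turn R to W, flip to black, move to (3,6). |black|=5 — new cell
Step 2: on BLACK (3,6): turn L to S, flip to white, move to (4,6). |black|=4 — new cell
Step 3: on WHITE (4,6): turn R to W, flip to black, move to (4,5). |black|=5 — new cell
Step 4: on BLACK (4,5): turn L to S, flip to white, move to (5,5). |black|=4 — new cell
Step 5: on WHITE (5,5): turn R to W, flip to black, move to (5,4). |black|=5 — new cell
Step 6: on WHITE (5,4): turn R to N, flip to black, move to (4,4). |black|=6 — new cell
No revisit within 6 steps.

Answer: no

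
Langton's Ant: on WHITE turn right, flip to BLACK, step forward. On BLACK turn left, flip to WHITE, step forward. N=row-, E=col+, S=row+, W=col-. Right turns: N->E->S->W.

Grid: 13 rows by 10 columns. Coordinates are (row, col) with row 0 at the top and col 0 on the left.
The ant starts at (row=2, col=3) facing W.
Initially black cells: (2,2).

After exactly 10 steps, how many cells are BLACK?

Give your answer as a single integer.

Answer: 7

Derivation:
Step 1: on WHITE (2,3): turn R to N, flip to black, move to (1,3). |black|=2
Step 2: on WHITE (1,3): turn R to E, flip to black, move to (1,4). |black|=3
Step 3: on WHITE (1,4): turn R to S, flip to black, move to (2,4). |black|=4
Step 4: on WHITE (2,4): turn R to W, flip to black, move to (2,3). |black|=5
Step 5: on BLACK (2,3): turn L to S, flip to white, move to (3,3). |black|=4
Step 6: on WHITE (3,3): turn R to W, flip to black, move to (3,2). |black|=5
Step 7: on WHITE (3,2): turn R to N, flip to black, move to (2,2). |black|=6
Step 8: on BLACK (2,2): turn L to W, flip to white, move to (2,1). |black|=5
Step 9: on WHITE (2,1): turn R to N, flip to black, move to (1,1). |black|=6
Step 10: on WHITE (1,1): turn R to E, flip to black, move to (1,2). |black|=7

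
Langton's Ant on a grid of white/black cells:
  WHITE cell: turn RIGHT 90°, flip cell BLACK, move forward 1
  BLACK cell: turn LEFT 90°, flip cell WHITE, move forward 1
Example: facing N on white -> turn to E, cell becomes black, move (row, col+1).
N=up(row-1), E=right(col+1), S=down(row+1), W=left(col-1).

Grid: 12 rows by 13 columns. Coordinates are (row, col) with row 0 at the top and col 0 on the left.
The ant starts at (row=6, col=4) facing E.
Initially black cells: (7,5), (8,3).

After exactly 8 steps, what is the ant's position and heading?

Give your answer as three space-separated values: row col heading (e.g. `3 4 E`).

Step 1: on WHITE (6,4): turn R to S, flip to black, move to (7,4). |black|=3
Step 2: on WHITE (7,4): turn R to W, flip to black, move to (7,3). |black|=4
Step 3: on WHITE (7,3): turn R to N, flip to black, move to (6,3). |black|=5
Step 4: on WHITE (6,3): turn R to E, flip to black, move to (6,4). |black|=6
Step 5: on BLACK (6,4): turn L to N, flip to white, move to (5,4). |black|=5
Step 6: on WHITE (5,4): turn R to E, flip to black, move to (5,5). |black|=6
Step 7: on WHITE (5,5): turn R to S, flip to black, move to (6,5). |black|=7
Step 8: on WHITE (6,5): turn R to W, flip to black, move to (6,4). |black|=8

Answer: 6 4 W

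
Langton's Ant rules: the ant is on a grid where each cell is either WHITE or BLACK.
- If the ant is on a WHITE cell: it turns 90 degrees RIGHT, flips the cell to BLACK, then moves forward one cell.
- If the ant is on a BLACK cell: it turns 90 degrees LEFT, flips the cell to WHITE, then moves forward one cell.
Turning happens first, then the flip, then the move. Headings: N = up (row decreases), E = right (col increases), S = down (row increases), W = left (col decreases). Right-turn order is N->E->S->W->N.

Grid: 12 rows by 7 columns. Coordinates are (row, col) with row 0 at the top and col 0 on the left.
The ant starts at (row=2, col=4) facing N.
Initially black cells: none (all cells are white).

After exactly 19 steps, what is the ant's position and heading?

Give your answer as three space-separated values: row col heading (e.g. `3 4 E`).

Step 1: on WHITE (2,4): turn R to E, flip to black, move to (2,5). |black|=1
Step 2: on WHITE (2,5): turn R to S, flip to black, move to (3,5). |black|=2
Step 3: on WHITE (3,5): turn R to W, flip to black, move to (3,4). |black|=3
Step 4: on WHITE (3,4): turn R to N, flip to black, move to (2,4). |black|=4
Step 5: on BLACK (2,4): turn L to W, flip to white, move to (2,3). |black|=3
Step 6: on WHITE (2,3): turn R to N, flip to black, move to (1,3). |black|=4
Step 7: on WHITE (1,3): turn R to E, flip to black, move to (1,4). |black|=5
Step 8: on WHITE (1,4): turn R to S, flip to black, move to (2,4). |black|=6
Step 9: on WHITE (2,4): turn R to W, flip to black, move to (2,3). |black|=7
Step 10: on BLACK (2,3): turn L to S, flip to white, move to (3,3). |black|=6
Step 11: on WHITE (3,3): turn R to W, flip to black, move to (3,2). |black|=7
Step 12: on WHITE (3,2): turn R to N, flip to black, move to (2,2). |black|=8
Step 13: on WHITE (2,2): turn R to E, flip to black, move to (2,3). |black|=9
Step 14: on WHITE (2,3): turn R to S, flip to black, move to (3,3). |black|=10
Step 15: on BLACK (3,3): turn L to E, flip to white, move to (3,4). |black|=9
Step 16: on BLACK (3,4): turn L to N, flip to white, move to (2,4). |black|=8
Step 17: on BLACK (2,4): turn L to W, flip to white, move to (2,3). |black|=7
Step 18: on BLACK (2,3): turn L to S, flip to white, move to (3,3). |black|=6
Step 19: on WHITE (3,3): turn R to W, flip to black, move to (3,2). |black|=7

Answer: 3 2 W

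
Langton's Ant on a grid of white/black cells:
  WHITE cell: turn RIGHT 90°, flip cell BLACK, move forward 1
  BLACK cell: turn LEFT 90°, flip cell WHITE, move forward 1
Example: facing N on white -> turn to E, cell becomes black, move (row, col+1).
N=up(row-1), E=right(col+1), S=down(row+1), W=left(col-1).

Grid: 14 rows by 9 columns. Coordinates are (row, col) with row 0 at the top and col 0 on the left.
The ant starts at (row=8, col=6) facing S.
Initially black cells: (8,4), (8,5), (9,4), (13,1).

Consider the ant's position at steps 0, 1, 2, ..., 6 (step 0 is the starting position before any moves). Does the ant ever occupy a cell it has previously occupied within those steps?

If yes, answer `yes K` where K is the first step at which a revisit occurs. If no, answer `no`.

Step 1: on WHITE (8,6): turn R to W, flip to black, move to (8,5). |black|=5 — new cell
Step 2: on BLACK (8,5): turn L to S, flip to white, move to (9,5). |black|=4 — new cell
Step 3: on WHITE (9,5): turn R to W, flip to black, move to (9,4). |black|=5 — new cell
Step 4: on BLACK (9,4): turn L to S, flip to white, move to (10,4). |black|=4 — new cell
Step 5: on WHITE (10,4): turn R to W, flip to black, move to (10,3). |black|=5 — new cell
Step 6: on WHITE (10,3): turn R to N, flip to black, move to (9,3). |black|=6 — new cell
No revisit within 6 steps.

Answer: no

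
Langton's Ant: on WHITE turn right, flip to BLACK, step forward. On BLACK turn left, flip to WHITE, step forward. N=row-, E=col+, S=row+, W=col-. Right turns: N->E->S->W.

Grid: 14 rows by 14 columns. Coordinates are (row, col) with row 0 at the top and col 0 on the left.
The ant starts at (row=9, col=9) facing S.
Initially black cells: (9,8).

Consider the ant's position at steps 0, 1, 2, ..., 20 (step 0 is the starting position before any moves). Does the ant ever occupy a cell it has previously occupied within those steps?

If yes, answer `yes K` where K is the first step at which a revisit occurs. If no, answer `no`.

Step 1: on WHITE (9,9): turn R to W, flip to black, move to (9,8). |black|=2 — new cell
Step 2: on BLACK (9,8): turn L to S, flip to white, move to (10,8). |black|=1 — new cell
Step 3: on WHITE (10,8): turn R to W, flip to black, move to (10,7). |black|=2 — new cell
Step 4: on WHITE (10,7): turn R to N, flip to black, move to (9,7). |black|=3 — new cell
Step 5: on WHITE (9,7): turn R to E, flip to black, move to (9,8). |black|=4 — REVISIT

Answer: yes 5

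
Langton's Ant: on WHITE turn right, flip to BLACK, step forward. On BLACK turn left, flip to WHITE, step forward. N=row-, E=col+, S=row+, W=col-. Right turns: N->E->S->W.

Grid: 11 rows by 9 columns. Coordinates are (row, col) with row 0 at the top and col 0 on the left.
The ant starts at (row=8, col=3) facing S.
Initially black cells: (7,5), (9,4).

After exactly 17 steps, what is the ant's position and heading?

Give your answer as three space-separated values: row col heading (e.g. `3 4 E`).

Answer: 8 4 W

Derivation:
Step 1: on WHITE (8,3): turn R to W, flip to black, move to (8,2). |black|=3
Step 2: on WHITE (8,2): turn R to N, flip to black, move to (7,2). |black|=4
Step 3: on WHITE (7,2): turn R to E, flip to black, move to (7,3). |black|=5
Step 4: on WHITE (7,3): turn R to S, flip to black, move to (8,3). |black|=6
Step 5: on BLACK (8,3): turn L to E, flip to white, move to (8,4). |black|=5
Step 6: on WHITE (8,4): turn R to S, flip to black, move to (9,4). |black|=6
Step 7: on BLACK (9,4): turn L to E, flip to white, move to (9,5). |black|=5
Step 8: on WHITE (9,5): turn R to S, flip to black, move to (10,5). |black|=6
Step 9: on WHITE (10,5): turn R to W, flip to black, move to (10,4). |black|=7
Step 10: on WHITE (10,4): turn R to N, flip to black, move to (9,4). |black|=8
Step 11: on WHITE (9,4): turn R to E, flip to black, move to (9,5). |black|=9
Step 12: on BLACK (9,5): turn L to N, flip to white, move to (8,5). |black|=8
Step 13: on WHITE (8,5): turn R to E, flip to black, move to (8,6). |black|=9
Step 14: on WHITE (8,6): turn R to S, flip to black, move to (9,6). |black|=10
Step 15: on WHITE (9,6): turn R to W, flip to black, move to (9,5). |black|=11
Step 16: on WHITE (9,5): turn R to N, flip to black, move to (8,5). |black|=12
Step 17: on BLACK (8,5): turn L to W, flip to white, move to (8,4). |black|=11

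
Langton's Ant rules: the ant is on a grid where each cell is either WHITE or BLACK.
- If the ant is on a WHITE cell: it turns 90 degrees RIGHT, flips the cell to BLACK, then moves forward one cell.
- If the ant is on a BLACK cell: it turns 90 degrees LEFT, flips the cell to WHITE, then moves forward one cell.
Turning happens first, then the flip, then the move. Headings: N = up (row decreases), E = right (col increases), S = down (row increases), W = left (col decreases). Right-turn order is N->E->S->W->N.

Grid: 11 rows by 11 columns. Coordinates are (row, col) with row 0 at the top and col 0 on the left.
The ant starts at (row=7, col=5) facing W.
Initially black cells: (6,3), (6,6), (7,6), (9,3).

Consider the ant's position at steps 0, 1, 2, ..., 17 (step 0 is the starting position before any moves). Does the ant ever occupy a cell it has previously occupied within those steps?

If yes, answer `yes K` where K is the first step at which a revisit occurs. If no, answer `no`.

Answer: yes 6

Derivation:
Step 1: on WHITE (7,5): turn R to N, flip to black, move to (6,5). |black|=5 — new cell
Step 2: on WHITE (6,5): turn R to E, flip to black, move to (6,6). |black|=6 — new cell
Step 3: on BLACK (6,6): turn L to N, flip to white, move to (5,6). |black|=5 — new cell
Step 4: on WHITE (5,6): turn R to E, flip to black, move to (5,7). |black|=6 — new cell
Step 5: on WHITE (5,7): turn R to S, flip to black, move to (6,7). |black|=7 — new cell
Step 6: on WHITE (6,7): turn R to W, flip to black, move to (6,6). |black|=8 — REVISIT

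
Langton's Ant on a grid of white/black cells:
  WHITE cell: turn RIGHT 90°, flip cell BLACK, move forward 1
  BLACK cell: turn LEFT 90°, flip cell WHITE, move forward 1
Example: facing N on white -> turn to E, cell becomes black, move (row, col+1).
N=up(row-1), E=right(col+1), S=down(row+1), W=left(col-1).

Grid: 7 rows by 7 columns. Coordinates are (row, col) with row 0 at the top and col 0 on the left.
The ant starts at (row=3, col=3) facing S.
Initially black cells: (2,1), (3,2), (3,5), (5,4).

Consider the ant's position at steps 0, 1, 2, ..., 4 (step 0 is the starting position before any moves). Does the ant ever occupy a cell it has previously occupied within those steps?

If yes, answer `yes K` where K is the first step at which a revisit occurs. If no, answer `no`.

Answer: no

Derivation:
Step 1: on WHITE (3,3): turn R to W, flip to black, move to (3,2). |black|=5 — new cell
Step 2: on BLACK (3,2): turn L to S, flip to white, move to (4,2). |black|=4 — new cell
Step 3: on WHITE (4,2): turn R to W, flip to black, move to (4,1). |black|=5 — new cell
Step 4: on WHITE (4,1): turn R to N, flip to black, move to (3,1). |black|=6 — new cell
No revisit within 4 steps.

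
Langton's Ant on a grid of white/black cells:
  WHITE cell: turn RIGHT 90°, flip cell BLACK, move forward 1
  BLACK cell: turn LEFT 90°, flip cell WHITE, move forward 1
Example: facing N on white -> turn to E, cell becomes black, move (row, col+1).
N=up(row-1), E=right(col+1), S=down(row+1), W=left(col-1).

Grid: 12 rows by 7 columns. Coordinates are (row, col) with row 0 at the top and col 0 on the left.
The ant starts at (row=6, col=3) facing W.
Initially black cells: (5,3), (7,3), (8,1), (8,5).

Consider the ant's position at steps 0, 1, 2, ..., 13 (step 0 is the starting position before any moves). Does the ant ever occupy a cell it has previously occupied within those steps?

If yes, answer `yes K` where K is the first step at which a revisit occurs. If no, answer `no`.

Step 1: on WHITE (6,3): turn R to N, flip to black, move to (5,3). |black|=5 — new cell
Step 2: on BLACK (5,3): turn L to W, flip to white, move to (5,2). |black|=4 — new cell
Step 3: on WHITE (5,2): turn R to N, flip to black, move to (4,2). |black|=5 — new cell
Step 4: on WHITE (4,2): turn R to E, flip to black, move to (4,3). |black|=6 — new cell
Step 5: on WHITE (4,3): turn R to S, flip to black, move to (5,3). |black|=7 — REVISIT

Answer: yes 5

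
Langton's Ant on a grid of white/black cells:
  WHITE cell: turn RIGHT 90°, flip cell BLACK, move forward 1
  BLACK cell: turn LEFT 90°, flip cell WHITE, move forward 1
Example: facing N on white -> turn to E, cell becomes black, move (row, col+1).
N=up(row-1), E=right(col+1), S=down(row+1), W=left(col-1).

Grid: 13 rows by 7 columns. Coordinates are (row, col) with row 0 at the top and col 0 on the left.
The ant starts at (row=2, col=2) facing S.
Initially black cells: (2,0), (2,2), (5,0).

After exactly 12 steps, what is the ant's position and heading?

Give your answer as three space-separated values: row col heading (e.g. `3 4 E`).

Step 1: on BLACK (2,2): turn L to E, flip to white, move to (2,3). |black|=2
Step 2: on WHITE (2,3): turn R to S, flip to black, move to (3,3). |black|=3
Step 3: on WHITE (3,3): turn R to W, flip to black, move to (3,2). |black|=4
Step 4: on WHITE (3,2): turn R to N, flip to black, move to (2,2). |black|=5
Step 5: on WHITE (2,2): turn R to E, flip to black, move to (2,3). |black|=6
Step 6: on BLACK (2,3): turn L to N, flip to white, move to (1,3). |black|=5
Step 7: on WHITE (1,3): turn R to E, flip to black, move to (1,4). |black|=6
Step 8: on WHITE (1,4): turn R to S, flip to black, move to (2,4). |black|=7
Step 9: on WHITE (2,4): turn R to W, flip to black, move to (2,3). |black|=8
Step 10: on WHITE (2,3): turn R to N, flip to black, move to (1,3). |black|=9
Step 11: on BLACK (1,3): turn L to W, flip to white, move to (1,2). |black|=8
Step 12: on WHITE (1,2): turn R to N, flip to black, move to (0,2). |black|=9

Answer: 0 2 N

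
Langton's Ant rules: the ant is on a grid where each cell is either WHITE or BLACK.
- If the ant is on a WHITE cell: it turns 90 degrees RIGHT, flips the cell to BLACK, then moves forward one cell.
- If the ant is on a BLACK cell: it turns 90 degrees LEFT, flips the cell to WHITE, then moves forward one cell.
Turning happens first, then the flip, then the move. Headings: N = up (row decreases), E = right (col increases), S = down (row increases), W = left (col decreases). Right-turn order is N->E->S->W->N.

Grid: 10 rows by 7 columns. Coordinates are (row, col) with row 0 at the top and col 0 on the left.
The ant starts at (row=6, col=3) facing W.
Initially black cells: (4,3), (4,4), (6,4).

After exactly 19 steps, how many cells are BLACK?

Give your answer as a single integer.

Step 1: on WHITE (6,3): turn R to N, flip to black, move to (5,3). |black|=4
Step 2: on WHITE (5,3): turn R to E, flip to black, move to (5,4). |black|=5
Step 3: on WHITE (5,4): turn R to S, flip to black, move to (6,4). |black|=6
Step 4: on BLACK (6,4): turn L to E, flip to white, move to (6,5). |black|=5
Step 5: on WHITE (6,5): turn R to S, flip to black, move to (7,5). |black|=6
Step 6: on WHITE (7,5): turn R to W, flip to black, move to (7,4). |black|=7
Step 7: on WHITE (7,4): turn R to N, flip to black, move to (6,4). |black|=8
Step 8: on WHITE (6,4): turn R to E, flip to black, move to (6,5). |black|=9
Step 9: on BLACK (6,5): turn L to N, flip to white, move to (5,5). |black|=8
Step 10: on WHITE (5,5): turn R to E, flip to black, move to (5,6). |black|=9
Step 11: on WHITE (5,6): turn R to S, flip to black, move to (6,6). |black|=10
Step 12: on WHITE (6,6): turn R to W, flip to black, move to (6,5). |black|=11
Step 13: on WHITE (6,5): turn R to N, flip to black, move to (5,5). |black|=12
Step 14: on BLACK (5,5): turn L to W, flip to white, move to (5,4). |black|=11
Step 15: on BLACK (5,4): turn L to S, flip to white, move to (6,4). |black|=10
Step 16: on BLACK (6,4): turn L to E, flip to white, move to (6,5). |black|=9
Step 17: on BLACK (6,5): turn L to N, flip to white, move to (5,5). |black|=8
Step 18: on WHITE (5,5): turn R to E, flip to black, move to (5,6). |black|=9
Step 19: on BLACK (5,6): turn L to N, flip to white, move to (4,6). |black|=8

Answer: 8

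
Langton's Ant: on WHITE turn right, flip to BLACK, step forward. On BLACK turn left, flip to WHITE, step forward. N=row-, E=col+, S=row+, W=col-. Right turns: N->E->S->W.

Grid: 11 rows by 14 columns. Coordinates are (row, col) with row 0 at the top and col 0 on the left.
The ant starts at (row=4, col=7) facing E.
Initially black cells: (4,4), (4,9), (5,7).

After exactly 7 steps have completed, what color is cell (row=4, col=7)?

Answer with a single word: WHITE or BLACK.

Step 1: on WHITE (4,7): turn R to S, flip to black, move to (5,7). |black|=4
Step 2: on BLACK (5,7): turn L to E, flip to white, move to (5,8). |black|=3
Step 3: on WHITE (5,8): turn R to S, flip to black, move to (6,8). |black|=4
Step 4: on WHITE (6,8): turn R to W, flip to black, move to (6,7). |black|=5
Step 5: on WHITE (6,7): turn R to N, flip to black, move to (5,7). |black|=6
Step 6: on WHITE (5,7): turn R to E, flip to black, move to (5,8). |black|=7
Step 7: on BLACK (5,8): turn L to N, flip to white, move to (4,8). |black|=6

Answer: BLACK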